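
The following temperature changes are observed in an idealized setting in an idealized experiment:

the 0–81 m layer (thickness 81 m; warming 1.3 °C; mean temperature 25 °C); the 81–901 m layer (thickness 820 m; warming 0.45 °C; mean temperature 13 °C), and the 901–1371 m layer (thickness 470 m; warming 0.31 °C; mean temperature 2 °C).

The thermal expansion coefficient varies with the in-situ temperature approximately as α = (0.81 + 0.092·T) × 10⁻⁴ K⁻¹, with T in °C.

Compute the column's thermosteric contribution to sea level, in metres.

Layer 1: α = (0.81 + 0.092×25)×10⁻⁴ = 3.11×10⁻⁴ K⁻¹
Layer 2: α = (0.81 + 0.092×13)×10⁻⁴ = 2.006×10⁻⁴ K⁻¹
Layer 3: α = (0.81 + 0.092×2)×10⁻⁴ = 0.994×10⁻⁴ K⁻¹
3.11×10⁻⁴ × 1.3 × 81 = 0.0327483 m
81–901 m: 2.006×10⁻⁴ × 0.45 × 820 = 0.0740214 m
901–1371 m: 470 × 0.994×10⁻⁴ × 0.31 = 0.01448258 m
Δh = 0.0327483 + 0.0740214 + 0.01448258 = 0.12125228 m

0.121 m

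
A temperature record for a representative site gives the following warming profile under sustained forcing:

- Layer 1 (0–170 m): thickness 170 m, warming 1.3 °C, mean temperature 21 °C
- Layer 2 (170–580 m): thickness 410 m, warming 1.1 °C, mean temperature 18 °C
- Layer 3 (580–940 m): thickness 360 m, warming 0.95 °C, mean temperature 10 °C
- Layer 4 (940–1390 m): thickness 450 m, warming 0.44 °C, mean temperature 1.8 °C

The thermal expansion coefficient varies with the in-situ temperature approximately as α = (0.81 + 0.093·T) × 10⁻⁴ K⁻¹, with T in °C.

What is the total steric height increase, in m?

Layer 1: α = (0.81 + 0.093×21)×10⁻⁴ = 2.763×10⁻⁴ K⁻¹
Layer 2: α = (0.81 + 0.093×18)×10⁻⁴ = 2.484×10⁻⁴ K⁻¹
Layer 3: α = (0.81 + 0.093×10)×10⁻⁴ = 1.74×10⁻⁴ K⁻¹
Layer 4: α = (0.81 + 0.093×1.8)×10⁻⁴ = 0.9774×10⁻⁴ K⁻¹
2.763×10⁻⁴ × 170 × 1.3 = 0.0610623 m
170–580 m: 2.484×10⁻⁴ × 410 × 1.1 = 0.1120284 m
360 × 0.95 × 1.74×10⁻⁴ = 0.059508 m
940–1390 m: 0.9774×10⁻⁴ × 0.44 × 450 = 0.01935252 m
Δh = 0.0610623 + 0.1120284 + 0.059508 + 0.01935252 = 0.25195122 m

0.25 m of thermosteric rise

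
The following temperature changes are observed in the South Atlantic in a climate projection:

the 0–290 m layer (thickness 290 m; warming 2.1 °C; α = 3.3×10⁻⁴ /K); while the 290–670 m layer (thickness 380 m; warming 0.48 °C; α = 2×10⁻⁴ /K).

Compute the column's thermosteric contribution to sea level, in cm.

0–290 m: 290 × 2.1 × 3.3×10⁻⁴ = 0.20097 m
Layer 2: 0.48 × 380 × 2×10⁻⁴ = 0.03648 m
Δh = 0.20097 + 0.03648 = 0.23745 m ≈ 23.7 cm

23.7 cm of thermosteric rise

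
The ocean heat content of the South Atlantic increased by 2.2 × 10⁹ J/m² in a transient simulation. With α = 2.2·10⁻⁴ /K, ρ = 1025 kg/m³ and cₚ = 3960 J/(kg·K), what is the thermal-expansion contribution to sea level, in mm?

Δh = αQ/(ρcₚ) = 2.2×10⁻⁴ × 2.2×10⁹ / (1025 × 3960) ≈ 0.11924 m

119 mm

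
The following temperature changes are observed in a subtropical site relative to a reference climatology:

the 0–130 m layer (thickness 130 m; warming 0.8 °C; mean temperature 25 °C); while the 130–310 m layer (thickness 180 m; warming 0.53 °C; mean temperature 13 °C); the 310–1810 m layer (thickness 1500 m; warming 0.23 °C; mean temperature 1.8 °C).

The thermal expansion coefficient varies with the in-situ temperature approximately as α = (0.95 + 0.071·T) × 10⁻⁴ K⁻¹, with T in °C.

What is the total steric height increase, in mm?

about 83.4 mm

Layer 1: α = (0.95 + 0.071×25)×10⁻⁴ = 2.725×10⁻⁴ K⁻¹
Layer 2: α = (0.95 + 0.071×13)×10⁻⁴ = 1.873×10⁻⁴ K⁻¹
Layer 3: α = (0.95 + 0.071×1.8)×10⁻⁴ = 1.0778×10⁻⁴ K⁻¹
0–130 m: 130 × 2.725×10⁻⁴ × 0.8 = 0.02834 m
180 × 0.53 × 1.873×10⁻⁴ = 0.01786842 m
Layer 3: 1.0778×10⁻⁴ × 0.23 × 1500 = 0.0371841 m
Δh = 0.02834 + 0.01786842 + 0.0371841 = 0.08339252 m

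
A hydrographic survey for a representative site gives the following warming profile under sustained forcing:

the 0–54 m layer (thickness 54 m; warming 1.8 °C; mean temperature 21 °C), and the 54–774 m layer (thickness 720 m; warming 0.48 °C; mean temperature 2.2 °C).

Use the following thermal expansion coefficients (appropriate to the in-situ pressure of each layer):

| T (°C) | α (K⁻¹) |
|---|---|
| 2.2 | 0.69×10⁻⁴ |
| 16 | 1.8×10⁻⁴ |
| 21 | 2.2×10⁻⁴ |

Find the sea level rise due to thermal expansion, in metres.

about 0.0452 m

Layer 1 at 21 °C → α = 2.2×10⁻⁴ K⁻¹
Layer 2 at 2.2 °C → α = 0.69×10⁻⁴ K⁻¹
2.2×10⁻⁴ × 1.8 × 54 = 0.021384 m
54–774 m: 720 × 0.69×10⁻⁴ × 0.48 = 0.0238464 m
Δh = 0.021384 + 0.0238464 = 0.0452304 m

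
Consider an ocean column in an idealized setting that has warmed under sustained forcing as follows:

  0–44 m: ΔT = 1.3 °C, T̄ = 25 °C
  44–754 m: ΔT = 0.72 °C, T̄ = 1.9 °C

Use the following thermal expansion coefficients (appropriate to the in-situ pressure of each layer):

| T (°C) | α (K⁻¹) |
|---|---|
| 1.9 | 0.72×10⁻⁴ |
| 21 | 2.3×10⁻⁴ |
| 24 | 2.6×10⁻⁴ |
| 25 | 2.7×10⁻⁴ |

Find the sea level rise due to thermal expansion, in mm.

Layer 1 at 25 °C → α = 2.7×10⁻⁴ K⁻¹
Layer 2 at 1.9 °C → α = 0.72×10⁻⁴ K⁻¹
2.7×10⁻⁴ × 1.3 × 44 = 0.015444 m
44–754 m: 0.72×10⁻⁴ × 710 × 0.72 = 0.0368064 m
Δh = 0.015444 + 0.0368064 = 0.0522504 m

52.3 mm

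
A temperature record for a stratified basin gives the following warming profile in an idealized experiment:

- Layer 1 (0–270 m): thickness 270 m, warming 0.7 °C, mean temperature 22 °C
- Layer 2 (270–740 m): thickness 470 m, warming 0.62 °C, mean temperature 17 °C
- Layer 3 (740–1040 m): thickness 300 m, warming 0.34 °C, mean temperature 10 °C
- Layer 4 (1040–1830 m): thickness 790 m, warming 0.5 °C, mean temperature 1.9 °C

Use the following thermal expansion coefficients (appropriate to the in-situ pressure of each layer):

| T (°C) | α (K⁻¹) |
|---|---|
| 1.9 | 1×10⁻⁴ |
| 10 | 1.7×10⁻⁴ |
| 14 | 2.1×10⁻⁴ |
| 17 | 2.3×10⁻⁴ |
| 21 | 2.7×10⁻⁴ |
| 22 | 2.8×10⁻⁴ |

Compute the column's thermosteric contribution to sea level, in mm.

Layer 1 at 22 °C → α = 2.8×10⁻⁴ K⁻¹
Layer 2 at 17 °C → α = 2.3×10⁻⁴ K⁻¹
Layer 3 at 10 °C → α = 1.7×10⁻⁴ K⁻¹
Layer 4 at 1.9 °C → α = 1×10⁻⁴ K⁻¹
Layer 1: 0.7 × 270 × 2.8×10⁻⁴ = 0.05292 m
Layer 2: 470 × 2.3×10⁻⁴ × 0.62 = 0.067022 m
740–1040 m: 300 × 0.34 × 1.7×10⁻⁴ = 0.01734 m
1040–1830 m: 1×10⁻⁴ × 790 × 0.5 = 0.03950 m
Δh = 0.05292 + 0.067022 + 0.01734 + 0.03950 = 0.176782 m

about 180 mm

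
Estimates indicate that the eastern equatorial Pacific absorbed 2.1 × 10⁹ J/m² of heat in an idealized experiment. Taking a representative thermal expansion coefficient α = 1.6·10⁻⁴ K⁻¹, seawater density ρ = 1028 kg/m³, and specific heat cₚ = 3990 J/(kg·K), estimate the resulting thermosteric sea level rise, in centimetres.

Δh = αQ/(ρcₚ) = 1.6×10⁻⁴ × 2.1×10⁹ / (1028 × 3990) ≈ 0.081917 m

8.19 cm of thermosteric rise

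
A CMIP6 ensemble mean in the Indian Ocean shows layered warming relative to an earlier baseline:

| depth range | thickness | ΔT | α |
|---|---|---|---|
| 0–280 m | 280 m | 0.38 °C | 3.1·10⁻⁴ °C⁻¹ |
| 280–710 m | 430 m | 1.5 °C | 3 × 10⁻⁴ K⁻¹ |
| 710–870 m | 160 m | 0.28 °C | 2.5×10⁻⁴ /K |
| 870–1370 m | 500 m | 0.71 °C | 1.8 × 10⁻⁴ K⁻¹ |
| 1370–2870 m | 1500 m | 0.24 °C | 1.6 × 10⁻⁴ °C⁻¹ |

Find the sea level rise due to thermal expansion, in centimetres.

Δh = 35.9 cm

0–280 m: 3.1×10⁻⁴ × 0.38 × 280 = 0.032984 m
280–710 m: 1.5 × 430 × 3×10⁻⁴ = 0.19350 m
710–870 m: 160 × 0.28 × 2.5×10⁻⁴ = 0.01120 m
870–1370 m: 500 × 0.71 × 1.8×10⁻⁴ = 0.06390 m
0.24 × 1500 × 1.6×10⁻⁴ = 0.05760 m
Δh = 0.032984 + 0.19350 + 0.01120 + 0.06390 + 0.05760 = 0.359184 m ≈ 35.9 cm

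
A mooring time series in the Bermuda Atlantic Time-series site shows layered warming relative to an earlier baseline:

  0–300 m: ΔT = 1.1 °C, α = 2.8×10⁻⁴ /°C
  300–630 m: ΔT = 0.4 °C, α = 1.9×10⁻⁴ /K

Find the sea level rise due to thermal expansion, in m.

0.117 m

0–300 m: 300 × 2.8×10⁻⁴ × 1.1 = 0.09240 m
330 × 1.9×10⁻⁴ × 0.4 = 0.02508 m
Δh = 0.09240 + 0.02508 = 0.11748 m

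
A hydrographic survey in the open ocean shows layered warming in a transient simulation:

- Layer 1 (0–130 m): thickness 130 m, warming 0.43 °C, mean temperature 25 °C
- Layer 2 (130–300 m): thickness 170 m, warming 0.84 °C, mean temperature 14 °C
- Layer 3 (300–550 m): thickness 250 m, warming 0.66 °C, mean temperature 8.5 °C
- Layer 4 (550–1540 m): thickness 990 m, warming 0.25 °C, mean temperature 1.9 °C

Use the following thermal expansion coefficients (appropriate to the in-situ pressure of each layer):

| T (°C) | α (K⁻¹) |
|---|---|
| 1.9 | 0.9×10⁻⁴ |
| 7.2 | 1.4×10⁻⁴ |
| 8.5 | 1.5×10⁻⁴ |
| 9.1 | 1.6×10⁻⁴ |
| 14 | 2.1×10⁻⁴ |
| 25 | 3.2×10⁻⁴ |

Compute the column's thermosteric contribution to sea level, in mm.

Layer 1 at 25 °C → α = 3.2×10⁻⁴ K⁻¹
Layer 2 at 14 °C → α = 2.1×10⁻⁴ K⁻¹
Layer 3 at 8.5 °C → α = 1.5×10⁻⁴ K⁻¹
Layer 4 at 1.9 °C → α = 0.9×10⁻⁴ K⁻¹
Layer 1: 0.43 × 3.2×10⁻⁴ × 130 = 0.017888 m
2.1×10⁻⁴ × 0.84 × 170 = 0.029988 m
250 × 0.66 × 1.5×10⁻⁴ = 0.02475 m
990 × 0.9×10⁻⁴ × 0.25 = 0.022275 m
Δh = 0.017888 + 0.029988 + 0.02475 + 0.022275 = 0.094901 m

about 95 mm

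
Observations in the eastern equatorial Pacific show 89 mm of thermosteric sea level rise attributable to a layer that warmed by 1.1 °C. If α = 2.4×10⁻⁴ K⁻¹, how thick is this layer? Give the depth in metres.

H = Δh/(αΔT) = 0.089 / (2.4×10⁻⁴ × 1.1) ≈ 337.1 m

about 337 m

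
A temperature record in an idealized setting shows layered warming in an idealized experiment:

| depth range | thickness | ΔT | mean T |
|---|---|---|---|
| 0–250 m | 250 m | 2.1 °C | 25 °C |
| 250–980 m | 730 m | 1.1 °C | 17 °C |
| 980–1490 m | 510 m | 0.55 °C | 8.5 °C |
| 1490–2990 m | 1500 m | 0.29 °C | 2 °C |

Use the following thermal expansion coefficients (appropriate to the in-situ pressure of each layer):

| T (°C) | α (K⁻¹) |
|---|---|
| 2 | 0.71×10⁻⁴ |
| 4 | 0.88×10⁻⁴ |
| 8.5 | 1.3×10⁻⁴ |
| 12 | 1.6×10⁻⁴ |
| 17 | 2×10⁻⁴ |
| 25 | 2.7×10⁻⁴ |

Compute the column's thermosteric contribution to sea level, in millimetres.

370 mm of thermosteric rise

Layer 1 at 25 °C → α = 2.7×10⁻⁴ K⁻¹
Layer 2 at 17 °C → α = 2×10⁻⁴ K⁻¹
Layer 3 at 8.5 °C → α = 1.3×10⁻⁴ K⁻¹
Layer 4 at 2 °C → α = 0.71×10⁻⁴ K⁻¹
2.7×10⁻⁴ × 250 × 2.1 = 0.14175 m
250–980 m: 730 × 2×10⁻⁴ × 1.1 = 0.16060 m
980–1490 m: 1.3×10⁻⁴ × 0.55 × 510 = 0.036465 m
1500 × 0.71×10⁻⁴ × 0.29 = 0.030885 m
Δh = 0.14175 + 0.16060 + 0.036465 + 0.030885 = 0.36970 m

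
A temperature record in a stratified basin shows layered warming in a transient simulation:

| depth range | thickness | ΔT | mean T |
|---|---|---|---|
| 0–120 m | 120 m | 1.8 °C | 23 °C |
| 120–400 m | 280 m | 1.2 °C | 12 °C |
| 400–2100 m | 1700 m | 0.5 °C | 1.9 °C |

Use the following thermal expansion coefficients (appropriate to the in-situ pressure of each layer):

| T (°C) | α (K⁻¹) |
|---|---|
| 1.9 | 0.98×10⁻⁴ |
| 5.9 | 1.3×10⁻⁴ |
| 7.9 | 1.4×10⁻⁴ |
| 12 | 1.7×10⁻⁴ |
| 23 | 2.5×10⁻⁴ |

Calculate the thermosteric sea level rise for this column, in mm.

Δh = 194 mm

Layer 1 at 23 °C → α = 2.5×10⁻⁴ K⁻¹
Layer 2 at 12 °C → α = 1.7×10⁻⁴ K⁻¹
Layer 3 at 1.9 °C → α = 0.98×10⁻⁴ K⁻¹
0–120 m: 1.8 × 120 × 2.5×10⁻⁴ = 0.05400 m
Layer 2: 1.7×10⁻⁴ × 1.2 × 280 = 0.05712 m
0.5 × 0.98×10⁻⁴ × 1700 = 0.08330 m
Δh = 0.05400 + 0.05712 + 0.08330 = 0.19442 m ≈ 194 mm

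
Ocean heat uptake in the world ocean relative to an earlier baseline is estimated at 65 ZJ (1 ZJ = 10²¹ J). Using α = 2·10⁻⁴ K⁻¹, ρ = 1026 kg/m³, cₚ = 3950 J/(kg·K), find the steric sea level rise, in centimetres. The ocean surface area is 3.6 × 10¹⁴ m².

Per unit area: Q = 65×10²¹ / (3.6×10¹⁴) ≈ 1.806×10⁸ J/m²
Δh = αQ/(ρcₚ) = 2×10⁻⁴ × 1.806×10⁸ / (1026 × 3950) ≈ 0.0089126 m

0.891 cm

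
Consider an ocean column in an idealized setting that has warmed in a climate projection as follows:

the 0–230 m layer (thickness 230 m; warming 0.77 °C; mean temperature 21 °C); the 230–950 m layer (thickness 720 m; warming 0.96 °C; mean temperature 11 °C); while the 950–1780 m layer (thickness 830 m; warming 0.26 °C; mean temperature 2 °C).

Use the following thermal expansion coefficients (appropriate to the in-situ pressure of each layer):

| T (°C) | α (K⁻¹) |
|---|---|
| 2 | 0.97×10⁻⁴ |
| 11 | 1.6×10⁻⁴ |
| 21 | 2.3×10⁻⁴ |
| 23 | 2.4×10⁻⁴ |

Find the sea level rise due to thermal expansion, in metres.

0.17 m of thermosteric rise

Layer 1 at 21 °C → α = 2.3×10⁻⁴ K⁻¹
Layer 2 at 11 °C → α = 1.6×10⁻⁴ K⁻¹
Layer 3 at 2 °C → α = 0.97×10⁻⁴ K⁻¹
2.3×10⁻⁴ × 0.77 × 230 = 0.040733 m
Layer 2: 0.96 × 1.6×10⁻⁴ × 720 = 0.110592 m
0.97×10⁻⁴ × 830 × 0.26 = 0.0209326 m
Δh = 0.040733 + 0.110592 + 0.0209326 = 0.1722576 m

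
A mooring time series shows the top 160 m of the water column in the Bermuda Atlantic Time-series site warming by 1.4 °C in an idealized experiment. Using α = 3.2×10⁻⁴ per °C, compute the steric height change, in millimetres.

72 mm

Δh = αΔT·H = 3.2×10⁻⁴ × 1.4 × 160 = 0.07168 m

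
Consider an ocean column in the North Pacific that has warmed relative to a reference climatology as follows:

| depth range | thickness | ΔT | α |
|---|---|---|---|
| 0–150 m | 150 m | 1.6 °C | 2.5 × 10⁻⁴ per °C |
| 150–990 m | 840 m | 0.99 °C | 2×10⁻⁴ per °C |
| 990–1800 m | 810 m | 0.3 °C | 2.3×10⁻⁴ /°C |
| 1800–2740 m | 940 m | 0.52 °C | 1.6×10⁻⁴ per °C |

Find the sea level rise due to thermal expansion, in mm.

Layer 1: 150 × 1.6 × 2.5×10⁻⁴ = 0.06000 m
2×10⁻⁴ × 0.99 × 840 = 0.16632 m
810 × 2.3×10⁻⁴ × 0.3 = 0.05589 m
1.6×10⁻⁴ × 940 × 0.52 = 0.078208 m
Δh = 0.06000 + 0.16632 + 0.05589 + 0.078208 = 0.360418 m

360 mm of thermosteric rise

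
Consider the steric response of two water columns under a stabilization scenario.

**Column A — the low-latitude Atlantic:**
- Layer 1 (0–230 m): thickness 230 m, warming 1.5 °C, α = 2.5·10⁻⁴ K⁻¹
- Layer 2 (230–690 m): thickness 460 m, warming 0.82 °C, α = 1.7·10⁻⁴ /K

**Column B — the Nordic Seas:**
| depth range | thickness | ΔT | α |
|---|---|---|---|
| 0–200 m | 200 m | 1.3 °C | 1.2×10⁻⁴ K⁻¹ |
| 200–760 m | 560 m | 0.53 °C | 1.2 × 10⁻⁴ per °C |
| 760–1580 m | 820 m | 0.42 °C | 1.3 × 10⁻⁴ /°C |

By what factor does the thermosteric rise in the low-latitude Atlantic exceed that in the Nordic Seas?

1.3

A Layer 1: 2.5×10⁻⁴ × 230 × 1.5 = 0.08625 m
A 460 × 0.82 × 1.7×10⁻⁴ = 0.064124 m
A total: 0.150374 m
B 0–200 m: 200 × 1.3 × 1.2×10⁻⁴ = 0.03120 m
B 200–760 m: 1.2×10⁻⁴ × 560 × 0.53 = 0.035616 m
B Layer 3: 1.3×10⁻⁴ × 0.42 × 820 = 0.044772 m
B total: 0.111588 m
Ratio: 0.150374 / 0.111588 ≈ 1.348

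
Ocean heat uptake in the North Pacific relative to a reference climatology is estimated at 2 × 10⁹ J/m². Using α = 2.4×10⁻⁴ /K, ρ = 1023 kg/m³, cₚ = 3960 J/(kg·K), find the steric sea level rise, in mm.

Δh = αQ/(ρcₚ) = 2.4×10⁻⁴ × 2×10⁹ / (1023 × 3960) ≈ 0.11849 m

118 mm of thermosteric rise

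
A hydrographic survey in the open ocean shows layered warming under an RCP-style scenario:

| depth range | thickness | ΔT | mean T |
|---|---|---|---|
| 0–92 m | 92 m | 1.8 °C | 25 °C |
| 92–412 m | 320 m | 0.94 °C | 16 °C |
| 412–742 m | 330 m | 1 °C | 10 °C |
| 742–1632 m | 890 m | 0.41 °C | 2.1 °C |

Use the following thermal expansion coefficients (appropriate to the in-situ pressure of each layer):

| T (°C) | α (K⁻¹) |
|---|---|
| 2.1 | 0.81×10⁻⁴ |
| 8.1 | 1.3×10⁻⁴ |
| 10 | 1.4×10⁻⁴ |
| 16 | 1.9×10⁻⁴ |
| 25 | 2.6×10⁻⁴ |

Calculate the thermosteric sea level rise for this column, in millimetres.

Layer 1 at 25 °C → α = 2.6×10⁻⁴ K⁻¹
Layer 2 at 16 °C → α = 1.9×10⁻⁴ K⁻¹
Layer 3 at 10 °C → α = 1.4×10⁻⁴ K⁻¹
Layer 4 at 2.1 °C → α = 0.81×10⁻⁴ K⁻¹
2.6×10⁻⁴ × 1.8 × 92 = 0.043056 m
92–412 m: 1.9×10⁻⁴ × 0.94 × 320 = 0.057152 m
Layer 3: 1 × 330 × 1.4×10⁻⁴ = 0.04620 m
Layer 4: 0.81×10⁻⁴ × 890 × 0.41 = 0.0295569 m
Δh = 0.043056 + 0.057152 + 0.04620 + 0.0295569 = 0.1759649 m

Δh ≈ 176 mm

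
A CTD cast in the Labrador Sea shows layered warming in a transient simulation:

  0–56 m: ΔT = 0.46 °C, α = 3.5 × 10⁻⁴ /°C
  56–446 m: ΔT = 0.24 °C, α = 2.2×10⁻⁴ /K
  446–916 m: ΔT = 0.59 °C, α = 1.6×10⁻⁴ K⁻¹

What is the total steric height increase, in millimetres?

0.46 × 3.5×10⁻⁴ × 56 = 0.009016 m
2.2×10⁻⁴ × 0.24 × 390 = 0.020592 m
1.6×10⁻⁴ × 470 × 0.59 = 0.044368 m
Δh = 0.009016 + 0.020592 + 0.044368 = 0.073976 m ≈ 74.0 mm

74.0 mm of thermosteric rise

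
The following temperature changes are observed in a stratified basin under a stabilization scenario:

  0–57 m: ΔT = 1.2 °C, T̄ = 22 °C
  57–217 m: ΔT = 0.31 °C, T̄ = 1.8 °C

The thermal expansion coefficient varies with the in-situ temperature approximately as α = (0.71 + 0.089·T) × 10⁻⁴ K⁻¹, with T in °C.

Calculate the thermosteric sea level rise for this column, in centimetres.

Layer 1: α = (0.71 + 0.089×22)×10⁻⁴ = 2.668×10⁻⁴ K⁻¹
Layer 2: α = (0.71 + 0.089×1.8)×10⁻⁴ = 0.8702×10⁻⁴ K⁻¹
2.668×10⁻⁴ × 57 × 1.2 = 0.01824912 m
160 × 0.8702×10⁻⁴ × 0.31 = 0.004316192 m
Δh = 0.01824912 + 0.004316192 = 0.022565312 m ≈ 2.3 cm

2.3 cm of thermosteric rise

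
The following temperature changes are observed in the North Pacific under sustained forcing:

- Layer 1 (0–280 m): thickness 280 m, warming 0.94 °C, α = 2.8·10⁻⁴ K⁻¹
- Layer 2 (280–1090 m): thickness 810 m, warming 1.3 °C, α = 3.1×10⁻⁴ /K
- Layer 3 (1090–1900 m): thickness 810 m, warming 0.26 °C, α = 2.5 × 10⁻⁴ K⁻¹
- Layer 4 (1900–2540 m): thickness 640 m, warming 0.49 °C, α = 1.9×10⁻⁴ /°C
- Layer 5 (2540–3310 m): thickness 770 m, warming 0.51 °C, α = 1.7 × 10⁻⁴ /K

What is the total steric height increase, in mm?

579 mm

Layer 1: 2.8×10⁻⁴ × 0.94 × 280 = 0.073696 m
280–1090 m: 810 × 1.3 × 3.1×10⁻⁴ = 0.32643 m
810 × 0.26 × 2.5×10⁻⁴ = 0.05265 m
0.49 × 640 × 1.9×10⁻⁴ = 0.059584 m
2540–3310 m: 770 × 0.51 × 1.7×10⁻⁴ = 0.066759 m
Δh = 0.073696 + 0.32643 + 0.05265 + 0.059584 + 0.066759 = 0.579119 m ≈ 579 mm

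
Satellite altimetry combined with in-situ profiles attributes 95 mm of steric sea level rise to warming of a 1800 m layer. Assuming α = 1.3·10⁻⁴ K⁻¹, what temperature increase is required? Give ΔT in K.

ΔT = Δh/(αH) = 0.095 / (1.3×10⁻⁴ × 1800) ≈ 0.4060 K

about 0.406 K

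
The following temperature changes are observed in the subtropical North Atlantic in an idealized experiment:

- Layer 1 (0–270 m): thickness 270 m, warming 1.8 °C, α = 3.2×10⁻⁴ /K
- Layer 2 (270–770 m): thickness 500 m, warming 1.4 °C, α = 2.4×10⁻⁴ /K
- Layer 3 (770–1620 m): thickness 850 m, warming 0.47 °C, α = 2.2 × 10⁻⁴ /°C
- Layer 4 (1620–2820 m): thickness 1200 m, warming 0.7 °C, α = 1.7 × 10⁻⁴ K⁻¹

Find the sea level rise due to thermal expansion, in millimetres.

550 mm

Layer 1: 3.2×10⁻⁴ × 270 × 1.8 = 0.15552 m
Layer 2: 500 × 2.4×10⁻⁴ × 1.4 = 0.16800 m
850 × 0.47 × 2.2×10⁻⁴ = 0.08789 m
1.7×10⁻⁴ × 1200 × 0.7 = 0.14280 m
Δh = 0.15552 + 0.16800 + 0.08789 + 0.14280 = 0.55421 m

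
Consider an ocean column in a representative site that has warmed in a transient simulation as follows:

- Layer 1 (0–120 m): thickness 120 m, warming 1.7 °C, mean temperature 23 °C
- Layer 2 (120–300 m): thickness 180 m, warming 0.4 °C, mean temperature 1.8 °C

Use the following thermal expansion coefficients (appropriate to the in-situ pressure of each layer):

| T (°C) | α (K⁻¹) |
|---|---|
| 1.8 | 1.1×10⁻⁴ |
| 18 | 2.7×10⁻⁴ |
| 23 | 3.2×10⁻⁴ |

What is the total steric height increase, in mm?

Δh = 73.2 mm

Layer 1 at 23 °C → α = 3.2×10⁻⁴ K⁻¹
Layer 2 at 1.8 °C → α = 1.1×10⁻⁴ K⁻¹
3.2×10⁻⁴ × 120 × 1.7 = 0.06528 m
Layer 2: 1.1×10⁻⁴ × 0.4 × 180 = 0.00792 m
Δh = 0.06528 + 0.00792 = 0.07320 m ≈ 73.2 mm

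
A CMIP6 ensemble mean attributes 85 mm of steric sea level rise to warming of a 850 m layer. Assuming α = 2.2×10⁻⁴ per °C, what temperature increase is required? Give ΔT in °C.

0.455 °C

ΔT = Δh/(αH) = 0.085 / (2.2×10⁻⁴ × 850) ≈ 0.4545 °C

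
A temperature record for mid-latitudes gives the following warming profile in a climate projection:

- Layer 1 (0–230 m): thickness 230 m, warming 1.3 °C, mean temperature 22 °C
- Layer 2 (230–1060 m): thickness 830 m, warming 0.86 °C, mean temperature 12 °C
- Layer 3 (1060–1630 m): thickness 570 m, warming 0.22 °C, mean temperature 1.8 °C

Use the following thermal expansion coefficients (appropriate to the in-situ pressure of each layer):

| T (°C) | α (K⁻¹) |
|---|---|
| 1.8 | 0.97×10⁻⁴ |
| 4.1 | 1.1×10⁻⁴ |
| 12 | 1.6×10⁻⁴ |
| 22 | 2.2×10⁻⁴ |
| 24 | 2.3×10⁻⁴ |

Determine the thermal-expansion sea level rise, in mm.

Δh ≈ 190 mm

Layer 1 at 22 °C → α = 2.2×10⁻⁴ K⁻¹
Layer 2 at 12 °C → α = 1.6×10⁻⁴ K⁻¹
Layer 3 at 1.8 °C → α = 0.97×10⁻⁴ K⁻¹
1.3 × 2.2×10⁻⁴ × 230 = 0.06578 m
Layer 2: 0.86 × 830 × 1.6×10⁻⁴ = 0.114208 m
Layer 3: 570 × 0.22 × 0.97×10⁻⁴ = 0.0121638 m
Δh = 0.06578 + 0.114208 + 0.0121638 = 0.1921518 m ≈ 190 mm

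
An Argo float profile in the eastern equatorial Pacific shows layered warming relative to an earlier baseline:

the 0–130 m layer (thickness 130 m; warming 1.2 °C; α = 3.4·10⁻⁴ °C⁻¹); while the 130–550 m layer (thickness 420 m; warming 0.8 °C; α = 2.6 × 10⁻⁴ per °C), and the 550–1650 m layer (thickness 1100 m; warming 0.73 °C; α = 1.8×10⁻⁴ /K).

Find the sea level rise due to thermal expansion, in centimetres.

28.5 cm

Layer 1: 1.2 × 3.4×10⁻⁴ × 130 = 0.05304 m
2.6×10⁻⁴ × 0.8 × 420 = 0.08736 m
1.8×10⁻⁴ × 1100 × 0.73 = 0.14454 m
Δh = 0.05304 + 0.08736 + 0.14454 = 0.28494 m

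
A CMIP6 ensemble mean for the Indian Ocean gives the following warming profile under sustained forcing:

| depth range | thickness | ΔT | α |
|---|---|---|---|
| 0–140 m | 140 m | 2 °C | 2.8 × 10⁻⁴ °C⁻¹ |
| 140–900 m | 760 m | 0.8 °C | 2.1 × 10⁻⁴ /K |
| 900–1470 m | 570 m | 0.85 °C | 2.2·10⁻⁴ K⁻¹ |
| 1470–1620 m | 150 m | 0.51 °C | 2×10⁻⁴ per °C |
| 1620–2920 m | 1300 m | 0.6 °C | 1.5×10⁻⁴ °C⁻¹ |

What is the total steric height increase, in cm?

Layer 1: 2.8×10⁻⁴ × 140 × 2 = 0.07840 m
140–900 m: 2.1×10⁻⁴ × 760 × 0.8 = 0.12768 m
Layer 3: 570 × 2.2×10⁻⁴ × 0.85 = 0.10659 m
150 × 0.51 × 2×10⁻⁴ = 0.01530 m
1620–2920 m: 0.6 × 1300 × 1.5×10⁻⁴ = 0.11700 m
Δh = 0.07840 + 0.12768 + 0.10659 + 0.01530 + 0.11700 = 0.44497 m ≈ 44 cm

44 cm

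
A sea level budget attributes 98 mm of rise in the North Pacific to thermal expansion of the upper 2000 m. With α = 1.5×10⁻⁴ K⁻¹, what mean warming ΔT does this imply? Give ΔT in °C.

0.33 °C

ΔT = Δh/(αH) = 0.098 / (1.5×10⁻⁴ × 2000) ≈ 0.3267 °C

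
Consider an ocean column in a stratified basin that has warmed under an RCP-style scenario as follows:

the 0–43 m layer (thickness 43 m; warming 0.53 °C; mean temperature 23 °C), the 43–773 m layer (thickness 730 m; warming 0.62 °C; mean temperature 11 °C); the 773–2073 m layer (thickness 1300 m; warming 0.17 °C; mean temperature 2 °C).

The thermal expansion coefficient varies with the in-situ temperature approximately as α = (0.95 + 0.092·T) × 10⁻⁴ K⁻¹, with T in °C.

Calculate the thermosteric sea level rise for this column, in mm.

Δh = 120 mm

Layer 1: α = (0.95 + 0.092×23)×10⁻⁴ = 3.066×10⁻⁴ K⁻¹
Layer 2: α = (0.95 + 0.092×11)×10⁻⁴ = 1.962×10⁻⁴ K⁻¹
Layer 3: α = (0.95 + 0.092×2)×10⁻⁴ = 1.134×10⁻⁴ K⁻¹
0.53 × 43 × 3.066×10⁻⁴ = 0.006987414 m
43–773 m: 730 × 0.62 × 1.962×10⁻⁴ = 0.08880012 m
Layer 3: 1.134×10⁻⁴ × 1300 × 0.17 = 0.0250614 m
Δh = 0.006987414 + 0.08880012 + 0.0250614 = 0.120848934 m ≈ 120 mm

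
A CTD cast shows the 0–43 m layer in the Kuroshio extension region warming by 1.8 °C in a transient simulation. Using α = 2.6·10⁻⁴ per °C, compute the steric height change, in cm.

Δh = αΔT·H = 2.6×10⁻⁴ × 1.8 × 43 = 0.020124 m

Δh ≈ 2.0 cm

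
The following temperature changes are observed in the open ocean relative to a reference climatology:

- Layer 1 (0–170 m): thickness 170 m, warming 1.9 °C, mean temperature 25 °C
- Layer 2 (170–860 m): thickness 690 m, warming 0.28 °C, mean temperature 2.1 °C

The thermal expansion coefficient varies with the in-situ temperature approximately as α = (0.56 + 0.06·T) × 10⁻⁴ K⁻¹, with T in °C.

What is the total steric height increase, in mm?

79.8 mm of thermosteric rise

Layer 1: α = (0.56 + 0.06×25)×10⁻⁴ = 2.06×10⁻⁴ K⁻¹
Layer 2: α = (0.56 + 0.06×2.1)×10⁻⁴ = 0.686×10⁻⁴ K⁻¹
0–170 m: 1.9 × 170 × 2.06×10⁻⁴ = 0.066538 m
Layer 2: 690 × 0.28 × 0.686×10⁻⁴ = 0.01325352 m
Δh = 0.066538 + 0.01325352 = 0.07979152 m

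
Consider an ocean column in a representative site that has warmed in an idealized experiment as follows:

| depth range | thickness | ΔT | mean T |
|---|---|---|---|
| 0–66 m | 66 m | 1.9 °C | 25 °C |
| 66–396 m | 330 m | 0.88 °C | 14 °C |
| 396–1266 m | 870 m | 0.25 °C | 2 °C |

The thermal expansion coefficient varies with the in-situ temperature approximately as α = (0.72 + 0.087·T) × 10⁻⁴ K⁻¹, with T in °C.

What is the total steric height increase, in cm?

11 cm of thermosteric rise

Layer 1: α = (0.72 + 0.087×25)×10⁻⁴ = 2.895×10⁻⁴ K⁻¹
Layer 2: α = (0.72 + 0.087×14)×10⁻⁴ = 1.938×10⁻⁴ K⁻¹
Layer 3: α = (0.72 + 0.087×2)×10⁻⁴ = 0.894×10⁻⁴ K⁻¹
2.895×10⁻⁴ × 1.9 × 66 = 0.0363033 m
Layer 2: 1.938×10⁻⁴ × 0.88 × 330 = 0.05627952 m
Layer 3: 0.894×10⁻⁴ × 870 × 0.25 = 0.0194445 m
Δh = 0.0363033 + 0.05627952 + 0.0194445 = 0.11202732 m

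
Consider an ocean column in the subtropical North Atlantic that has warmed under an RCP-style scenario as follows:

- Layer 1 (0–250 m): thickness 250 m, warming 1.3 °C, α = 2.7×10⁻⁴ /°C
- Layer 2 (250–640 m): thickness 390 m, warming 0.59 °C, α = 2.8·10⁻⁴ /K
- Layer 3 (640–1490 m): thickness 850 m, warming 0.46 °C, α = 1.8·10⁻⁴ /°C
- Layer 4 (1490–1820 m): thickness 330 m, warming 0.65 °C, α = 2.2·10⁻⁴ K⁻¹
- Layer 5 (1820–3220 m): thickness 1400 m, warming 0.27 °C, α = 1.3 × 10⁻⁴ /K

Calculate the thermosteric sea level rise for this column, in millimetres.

Layer 1: 1.3 × 2.7×10⁻⁴ × 250 = 0.08775 m
Layer 2: 0.59 × 2.8×10⁻⁴ × 390 = 0.064428 m
Layer 3: 850 × 0.46 × 1.8×10⁻⁴ = 0.07038 m
0.65 × 2.2×10⁻⁴ × 330 = 0.04719 m
Layer 5: 1400 × 0.27 × 1.3×10⁻⁴ = 0.04914 m
Δh = 0.08775 + 0.064428 + 0.07038 + 0.04719 + 0.04914 = 0.318888 m ≈ 319 mm

about 319 mm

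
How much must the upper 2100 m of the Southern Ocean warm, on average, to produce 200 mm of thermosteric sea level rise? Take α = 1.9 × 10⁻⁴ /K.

ΔT = Δh/(αH) = 0.2 / (1.9×10⁻⁴ × 2100) ≈ 0.5013 K

ΔT ≈ 0.50 K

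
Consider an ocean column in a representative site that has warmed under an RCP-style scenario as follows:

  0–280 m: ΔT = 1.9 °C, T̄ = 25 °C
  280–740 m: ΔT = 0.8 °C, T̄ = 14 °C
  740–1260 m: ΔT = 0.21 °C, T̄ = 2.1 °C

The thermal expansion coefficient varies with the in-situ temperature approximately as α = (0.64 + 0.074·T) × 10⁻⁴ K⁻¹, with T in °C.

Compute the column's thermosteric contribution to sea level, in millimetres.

about 203 mm

Layer 1: α = (0.64 + 0.074×25)×10⁻⁴ = 2.49×10⁻⁴ K⁻¹
Layer 2: α = (0.64 + 0.074×14)×10⁻⁴ = 1.676×10⁻⁴ K⁻¹
Layer 3: α = (0.64 + 0.074×2.1)×10⁻⁴ = 0.7954×10⁻⁴ K⁻¹
Layer 1: 2.49×10⁻⁴ × 280 × 1.9 = 0.132468 m
280–740 m: 1.676×10⁻⁴ × 460 × 0.8 = 0.0616768 m
740–1260 m: 0.7954×10⁻⁴ × 520 × 0.21 = 0.008685768 m
Δh = 0.132468 + 0.0616768 + 0.008685768 = 0.202830568 m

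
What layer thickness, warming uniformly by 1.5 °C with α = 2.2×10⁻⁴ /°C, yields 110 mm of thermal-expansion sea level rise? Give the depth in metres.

H = Δh/(αΔT) = 0.11 / (2.2×10⁻⁴ × 1.5) ≈ 333.3 m

H ≈ 333 m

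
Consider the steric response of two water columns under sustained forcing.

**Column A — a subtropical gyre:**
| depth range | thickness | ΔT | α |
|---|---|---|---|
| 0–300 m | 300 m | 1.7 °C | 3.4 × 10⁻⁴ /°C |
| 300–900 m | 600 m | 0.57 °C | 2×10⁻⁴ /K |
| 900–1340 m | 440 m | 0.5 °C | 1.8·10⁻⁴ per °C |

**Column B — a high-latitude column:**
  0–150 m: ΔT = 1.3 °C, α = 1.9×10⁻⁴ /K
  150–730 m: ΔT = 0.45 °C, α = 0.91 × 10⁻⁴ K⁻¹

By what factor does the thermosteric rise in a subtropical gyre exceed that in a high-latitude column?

≈ 4.6×

A Layer 1: 300 × 3.4×10⁻⁴ × 1.7 = 0.17340 m
A 2×10⁻⁴ × 600 × 0.57 = 0.06840 m
A 900–1340 m: 0.5 × 440 × 1.8×10⁻⁴ = 0.03960 m
A total: 0.28140 m
B 0–150 m: 1.9×10⁻⁴ × 1.3 × 150 = 0.03705 m
B 580 × 0.45 × 0.91×10⁻⁴ = 0.023751 m
B total: 0.060801 m
Ratio: 0.28140 / 0.060801 ≈ 4.628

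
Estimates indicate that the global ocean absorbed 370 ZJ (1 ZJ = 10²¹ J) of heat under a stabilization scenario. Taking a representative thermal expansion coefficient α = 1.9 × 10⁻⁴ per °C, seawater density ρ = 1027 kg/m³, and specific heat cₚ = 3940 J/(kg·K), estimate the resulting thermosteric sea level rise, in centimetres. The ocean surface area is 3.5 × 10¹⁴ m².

Per unit area: Q = 370×10²¹ / (3.5×10¹⁴) ≈ 1.057×10⁹ J/m²
Δh = αQ/(ρcₚ) = 1.9×10⁻⁴ × 1.057×10⁹ / (1027 × 3940) ≈ 0.049632 m

4.96 cm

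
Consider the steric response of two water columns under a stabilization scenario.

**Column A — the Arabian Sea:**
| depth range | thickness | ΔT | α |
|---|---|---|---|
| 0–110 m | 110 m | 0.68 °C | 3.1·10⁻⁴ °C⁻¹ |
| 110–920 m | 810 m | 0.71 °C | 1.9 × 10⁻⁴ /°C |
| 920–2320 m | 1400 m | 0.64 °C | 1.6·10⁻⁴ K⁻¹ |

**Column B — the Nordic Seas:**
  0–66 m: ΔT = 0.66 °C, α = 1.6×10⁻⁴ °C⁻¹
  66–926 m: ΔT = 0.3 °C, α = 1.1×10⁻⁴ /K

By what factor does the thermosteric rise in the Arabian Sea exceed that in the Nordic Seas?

A 3.1×10⁻⁴ × 0.68 × 110 = 0.023188 m
A 810 × 1.9×10⁻⁴ × 0.71 = 0.109269 m
A 920–2320 m: 0.64 × 1.6×10⁻⁴ × 1400 = 0.14336 m
A total: 0.275817 m
B 66 × 0.66 × 1.6×10⁻⁴ = 0.0069696 m
B Layer 2: 1.1×10⁻⁴ × 0.3 × 860 = 0.02838 m
B total: 0.0353496 m
Ratio: 0.275817 / 0.0353496 ≈ 7.803

a factor of 7.8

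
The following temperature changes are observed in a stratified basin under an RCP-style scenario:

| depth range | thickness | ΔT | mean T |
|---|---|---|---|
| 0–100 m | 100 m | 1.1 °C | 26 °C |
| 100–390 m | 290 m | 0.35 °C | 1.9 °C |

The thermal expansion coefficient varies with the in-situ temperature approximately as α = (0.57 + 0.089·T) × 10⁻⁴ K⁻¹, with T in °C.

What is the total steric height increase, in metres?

0.039 m of thermosteric rise

Layer 1: α = (0.57 + 0.089×26)×10⁻⁴ = 2.884×10⁻⁴ K⁻¹
Layer 2: α = (0.57 + 0.089×1.9)×10⁻⁴ = 0.7391×10⁻⁴ K⁻¹
0–100 m: 2.884×10⁻⁴ × 1.1 × 100 = 0.031724 m
290 × 0.35 × 0.7391×10⁻⁴ = 0.007501865 m
Δh = 0.031724 + 0.007501865 = 0.039225865 m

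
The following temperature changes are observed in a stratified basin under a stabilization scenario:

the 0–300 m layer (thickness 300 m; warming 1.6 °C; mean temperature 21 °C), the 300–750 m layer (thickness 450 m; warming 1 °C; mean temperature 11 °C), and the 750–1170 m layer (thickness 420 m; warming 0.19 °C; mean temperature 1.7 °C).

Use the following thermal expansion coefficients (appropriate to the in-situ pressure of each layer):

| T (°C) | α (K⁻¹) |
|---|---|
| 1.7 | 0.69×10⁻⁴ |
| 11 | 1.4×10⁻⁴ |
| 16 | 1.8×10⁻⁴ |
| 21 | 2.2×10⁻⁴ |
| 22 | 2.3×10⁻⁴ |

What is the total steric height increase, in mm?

Layer 1 at 21 °C → α = 2.2×10⁻⁴ K⁻¹
Layer 2 at 11 °C → α = 1.4×10⁻⁴ K⁻¹
Layer 3 at 1.7 °C → α = 0.69×10⁻⁴ K⁻¹
0–300 m: 300 × 1.6 × 2.2×10⁻⁴ = 0.10560 m
Layer 2: 450 × 1.4×10⁻⁴ × 1 = 0.06300 m
750–1170 m: 0.69×10⁻⁴ × 420 × 0.19 = 0.0055062 m
Δh = 0.10560 + 0.06300 + 0.0055062 = 0.1741062 m

Δh ≈ 174 mm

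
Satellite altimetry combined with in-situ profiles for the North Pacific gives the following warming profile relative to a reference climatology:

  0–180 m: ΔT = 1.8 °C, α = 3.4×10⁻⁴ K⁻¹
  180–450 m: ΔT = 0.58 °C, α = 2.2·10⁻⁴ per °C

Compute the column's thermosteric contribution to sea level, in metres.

0.145 m of thermosteric rise

Layer 1: 1.8 × 3.4×10⁻⁴ × 180 = 0.11016 m
Layer 2: 0.58 × 2.2×10⁻⁴ × 270 = 0.034452 m
Δh = 0.11016 + 0.034452 = 0.144612 m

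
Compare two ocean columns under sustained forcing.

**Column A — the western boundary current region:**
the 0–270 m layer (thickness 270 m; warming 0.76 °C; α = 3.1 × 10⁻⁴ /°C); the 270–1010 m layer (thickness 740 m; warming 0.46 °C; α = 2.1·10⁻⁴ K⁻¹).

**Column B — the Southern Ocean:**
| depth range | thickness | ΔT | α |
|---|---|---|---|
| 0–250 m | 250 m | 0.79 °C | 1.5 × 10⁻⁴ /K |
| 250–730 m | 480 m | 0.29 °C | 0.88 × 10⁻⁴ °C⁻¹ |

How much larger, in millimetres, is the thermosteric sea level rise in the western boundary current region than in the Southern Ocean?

Δh_A − Δh_B ≈ 93 mm

A 3.1×10⁻⁴ × 270 × 0.76 = 0.063612 m
A 270–1010 m: 740 × 2.1×10⁻⁴ × 0.46 = 0.071484 m
A total: 0.135096 m
B Layer 1: 0.79 × 250 × 1.5×10⁻⁴ = 0.029625 m
B 250–730 m: 0.29 × 480 × 0.88×10⁻⁴ = 0.0122496 m
B total: 0.0418746 m
Difference: 0.135096 − 0.0418746 = 0.0932214 m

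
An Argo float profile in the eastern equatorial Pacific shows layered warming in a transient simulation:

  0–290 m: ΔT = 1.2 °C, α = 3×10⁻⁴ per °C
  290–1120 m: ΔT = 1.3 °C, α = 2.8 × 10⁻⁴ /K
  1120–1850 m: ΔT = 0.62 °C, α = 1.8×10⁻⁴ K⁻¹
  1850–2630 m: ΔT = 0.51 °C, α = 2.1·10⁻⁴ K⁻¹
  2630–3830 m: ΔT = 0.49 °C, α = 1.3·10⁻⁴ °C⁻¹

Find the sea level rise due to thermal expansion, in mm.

3×10⁻⁴ × 290 × 1.2 = 0.10440 m
290–1120 m: 1.3 × 2.8×10⁻⁴ × 830 = 0.30212 m
1.8×10⁻⁴ × 730 × 0.62 = 0.081468 m
Layer 4: 0.51 × 780 × 2.1×10⁻⁴ = 0.083538 m
1.3×10⁻⁴ × 1200 × 0.49 = 0.07644 m
Δh = 0.10440 + 0.30212 + 0.081468 + 0.083538 + 0.07644 = 0.647966 m

Δh ≈ 648 mm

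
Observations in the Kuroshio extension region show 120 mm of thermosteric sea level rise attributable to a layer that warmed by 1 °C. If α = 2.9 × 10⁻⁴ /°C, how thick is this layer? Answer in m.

414 m

H = Δh/(αΔT) = 0.12 / (2.9×10⁻⁴ × 1) ≈ 413.8 m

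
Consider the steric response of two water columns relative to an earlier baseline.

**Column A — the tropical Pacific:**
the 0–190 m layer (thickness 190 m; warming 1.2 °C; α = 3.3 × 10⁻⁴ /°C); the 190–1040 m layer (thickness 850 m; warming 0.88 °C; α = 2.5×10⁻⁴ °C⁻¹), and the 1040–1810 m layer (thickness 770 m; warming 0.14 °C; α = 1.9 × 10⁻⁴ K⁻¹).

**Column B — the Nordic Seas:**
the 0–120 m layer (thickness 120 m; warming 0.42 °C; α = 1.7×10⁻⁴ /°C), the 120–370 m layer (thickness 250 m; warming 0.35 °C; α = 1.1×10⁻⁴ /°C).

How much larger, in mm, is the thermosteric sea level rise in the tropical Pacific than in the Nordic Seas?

265 mm larger

A 1.2 × 3.3×10⁻⁴ × 190 = 0.07524 m
A 190–1040 m: 0.88 × 2.5×10⁻⁴ × 850 = 0.18700 m
A 1040–1810 m: 1.9×10⁻⁴ × 0.14 × 770 = 0.020482 m
A total: 0.282722 m
B 0–120 m: 0.42 × 120 × 1.7×10⁻⁴ = 0.008568 m
B 120–370 m: 1.1×10⁻⁴ × 0.35 × 250 = 0.009625 m
B total: 0.018193 m
Difference: 0.282722 − 0.018193 = 0.264529 m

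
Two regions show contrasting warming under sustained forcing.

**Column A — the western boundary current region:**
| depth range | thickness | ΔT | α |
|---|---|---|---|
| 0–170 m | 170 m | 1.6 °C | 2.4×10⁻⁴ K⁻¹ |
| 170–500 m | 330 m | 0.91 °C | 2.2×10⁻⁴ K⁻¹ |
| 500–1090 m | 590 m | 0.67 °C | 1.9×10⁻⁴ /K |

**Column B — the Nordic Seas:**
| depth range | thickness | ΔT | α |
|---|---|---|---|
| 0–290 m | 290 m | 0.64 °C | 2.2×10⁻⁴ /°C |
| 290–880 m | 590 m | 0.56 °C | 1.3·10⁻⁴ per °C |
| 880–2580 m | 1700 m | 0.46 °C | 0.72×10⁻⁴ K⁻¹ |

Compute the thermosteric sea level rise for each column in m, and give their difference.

Δh_A ≈ 0.206 m, Δh_B ≈ 0.140 m; difference ≈ 0.0664 m

A 0–170 m: 2.4×10⁻⁴ × 1.6 × 170 = 0.06528 m
A Layer 2: 2.2×10⁻⁴ × 330 × 0.91 = 0.066066 m
A 500–1090 m: 590 × 0.67 × 1.9×10⁻⁴ = 0.075107 m
A total: 0.206453 m
B Layer 1: 2.2×10⁻⁴ × 290 × 0.64 = 0.040832 m
B 0.56 × 1.3×10⁻⁴ × 590 = 0.042952 m
B 0.72×10⁻⁴ × 1700 × 0.46 = 0.056304 m
B total: 0.140088 m
Difference: 0.206453 − 0.140088 = 0.066365 m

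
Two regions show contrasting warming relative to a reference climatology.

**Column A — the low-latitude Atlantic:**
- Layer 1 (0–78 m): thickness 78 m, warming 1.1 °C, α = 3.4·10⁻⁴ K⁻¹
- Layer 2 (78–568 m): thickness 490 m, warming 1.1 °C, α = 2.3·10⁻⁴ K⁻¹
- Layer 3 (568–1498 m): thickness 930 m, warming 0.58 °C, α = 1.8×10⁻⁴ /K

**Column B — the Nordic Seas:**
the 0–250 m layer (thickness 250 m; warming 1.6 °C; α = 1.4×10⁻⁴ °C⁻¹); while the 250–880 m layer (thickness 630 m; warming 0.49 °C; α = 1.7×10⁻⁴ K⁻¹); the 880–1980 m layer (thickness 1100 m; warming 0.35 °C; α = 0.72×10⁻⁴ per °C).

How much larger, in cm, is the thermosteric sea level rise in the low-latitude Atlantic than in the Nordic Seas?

Δh_A − Δh_B ≈ 11.4 cm

A 3.4×10⁻⁴ × 78 × 1.1 = 0.029172 m
A 78–568 m: 2.3×10⁻⁴ × 1.1 × 490 = 0.12397 m
A Layer 3: 930 × 0.58 × 1.8×10⁻⁴ = 0.097092 m
A total: 0.250234 m
B 1.6 × 1.4×10⁻⁴ × 250 = 0.05600 m
B Layer 2: 1.7×10⁻⁴ × 630 × 0.49 = 0.052479 m
B 880–1980 m: 0.35 × 0.72×10⁻⁴ × 1100 = 0.02772 m
B total: 0.136199 m
Difference: 0.250234 − 0.136199 = 0.114035 m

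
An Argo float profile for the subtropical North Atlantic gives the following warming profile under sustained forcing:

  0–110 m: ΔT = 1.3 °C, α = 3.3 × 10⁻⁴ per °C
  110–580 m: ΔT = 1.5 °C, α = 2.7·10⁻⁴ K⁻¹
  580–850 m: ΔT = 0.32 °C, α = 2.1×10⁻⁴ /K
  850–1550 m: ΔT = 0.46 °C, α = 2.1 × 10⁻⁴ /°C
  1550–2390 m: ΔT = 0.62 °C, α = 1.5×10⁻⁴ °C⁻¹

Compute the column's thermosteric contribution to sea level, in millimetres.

401 mm

110 × 3.3×10⁻⁴ × 1.3 = 0.04719 m
110–580 m: 1.5 × 2.7×10⁻⁴ × 470 = 0.19035 m
580–850 m: 270 × 0.32 × 2.1×10⁻⁴ = 0.018144 m
850–1550 m: 700 × 0.46 × 2.1×10⁻⁴ = 0.06762 m
Layer 5: 0.62 × 1.5×10⁻⁴ × 840 = 0.07812 m
Δh = 0.04719 + 0.19035 + 0.018144 + 0.06762 + 0.07812 = 0.401424 m ≈ 401 mm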